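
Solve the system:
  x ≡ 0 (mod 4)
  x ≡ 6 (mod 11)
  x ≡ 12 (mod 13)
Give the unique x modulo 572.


Moduli 4, 11, 13 are pairwise coprime; by CRT there is a unique solution modulo M = 4 · 11 · 13 = 572.
Solve pairwise, accumulating the modulus:
  Start with x ≡ 0 (mod 4).
  Combine with x ≡ 6 (mod 11): since gcd(4, 11) = 1, we get a unique residue mod 44.
    Write x = 0 + 4·t and substitute into x ≡ 6 (mod 11): 4·t ≡ 6 − 0 = 6 (mod 11).
    The inverse of 4 mod 11 is 3 (since 4·3 = 12 = 1·11 + 1), so t ≡ 3·6 = 18 ≡ 7 (mod 11).
    Then x = 0 + 4·7 = 28, valid modulo lcm(4, 11) = 44: x ≡ 28 (mod 44).
  Combine with x ≡ 12 (mod 13): since gcd(44, 13) = 1, we get a unique residue mod 572.
    Write x = 28 + 44·t and substitute into x ≡ 12 (mod 13): 44·t ≡ 12 − 28 = -16 (mod 13).
    Reduce coefficients mod 13: 5·t ≡ 10 (mod 13).
    The inverse of 5 mod 13 is 8 (since 5·8 = 40 = 3·13 + 1), so t ≡ 8·10 = 80 ≡ 2 (mod 13).
    Then x = 28 + 44·2 = 116, valid modulo lcm(44, 13) = 572: x ≡ 116 (mod 572).
Verify: 116 mod 4 = 0 ✓, 116 mod 11 = 6 ✓, 116 mod 13 = 12 ✓.

x ≡ 116 (mod 572).


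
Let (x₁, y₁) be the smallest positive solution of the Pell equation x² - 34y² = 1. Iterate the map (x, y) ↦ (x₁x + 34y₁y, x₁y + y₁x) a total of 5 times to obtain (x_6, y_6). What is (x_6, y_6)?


Step 1: Find the fundamental solution (x₁, y₁) of x² - 34y² = 1.
  Expand √34 as a continued fraction. a₀ = ⌊√34⌋ = 5; iterate m_{k+1} = d_k·a_k − m_k, d_{k+1} = (34 − m_{k+1}²)/d_k, a_{k+1} = ⌊(a₀ + m_{k+1})/d_{k+1}⌋ (starting m₀ = 0, d₀ = 1), with convergents p_k = a_k·p_{k-1} + p_{k-2}, q_k = a_k·q_{k-1} + q_{k-2} (p₋₁ = 1, q₋₁ = 0):
  k = 0: a₀ = 5; p₀/q₀ = 5/1; p₀² − 34·q₀² = 25 − 34 = -9.
  k = 1: m = 5, d = 9, a = ⌊(5 + 5)/9⌋ = 1; p/q = (1·5 + 1)/(1·1 + 0) = 6/1; p² − 34·q² = 36 − 34 = 2.
  k = 2: m = 4, d = 2, a = ⌊(5 + 4)/2⌋ = 4; p/q = (4·6 + 5)/(4·1 + 1) = 29/5; p² − 34·q² = 841 − 850 = -9.
  k = 3: m = 4, d = 9, a = ⌊(5 + 4)/9⌋ = 1; p/q = (1·29 + 6)/(1·5 + 1) = 35/6; p² − 34·q² = 1225 − 1224 = 1.
  The first convergent with p² − 34·q² = 1 gives the fundamental solution (x₁, y₁) = (35, 6).
Step 2: Apply the recurrence (x_{n+1}, y_{n+1}) = (x₁x_n + 34y₁y_n, x₁y_n + y₁x_n) repeatedly.
  From (x_1, y_1) = (35, 6): x_2 = 35·35 + 34·6·6 = 2449; y_2 = 35·6 + 6·35 = 420.
  From (x_2, y_2) = (2449, 420): x_3 = 35·2449 + 34·6·420 = 171395; y_3 = 35·420 + 6·2449 = 29394.
  From (x_3, y_3) = (171395, 29394): x_4 = 35·171395 + 34·6·29394 = 11995201; y_4 = 35·29394 + 6·171395 = 2057160.
  From (x_4, y_4) = (11995201, 2057160): x_5 = 35·11995201 + 34·6·2057160 = 839492675; y_5 = 35·2057160 + 6·11995201 = 143971806.
  From (x_5, y_5) = (839492675, 143971806): x_6 = 35·839492675 + 34·6·143971806 = 58752492049; y_6 = 35·143971806 + 6·839492675 = 10075969260.
Step 3: Verify x_6² - 34·y_6² = 3451855321967808218401 - 3451855321967808218400 = 1 (should be 1). ✓

(x_1, y_1) = (35, 6); (x_6, y_6) = (58752492049, 10075969260).


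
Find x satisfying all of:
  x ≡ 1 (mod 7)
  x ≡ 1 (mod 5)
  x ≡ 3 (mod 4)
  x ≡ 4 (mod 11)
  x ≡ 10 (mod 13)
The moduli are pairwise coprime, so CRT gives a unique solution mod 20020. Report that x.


Product of moduli M = 7 · 5 · 4 · 11 · 13 = 20020.
Merge one congruence at a time:
  Start: x ≡ 1 (mod 7).
  Combine with x ≡ 1 (mod 5); new modulus lcm = 35.
    Write x = 1 + 7·t and substitute into x ≡ 1 (mod 5): 7·t ≡ 1 − 1 = 0 (mod 5).
    Reduce coefficients mod 5: 2·t ≡ 0 (mod 5).
    The inverse of 2 mod 5 is 3 (since 2·3 = 6 = 1·5 + 1), so t ≡ 3·0 = 0 ≡ 0 (mod 5).
    Then x = 1 + 7·0 = 1, valid modulo lcm(7, 5) = 35: x ≡ 1 (mod 35).
  Combine with x ≡ 3 (mod 4); new modulus lcm = 140.
    Write x = 1 + 35·t and substitute into x ≡ 3 (mod 4): 35·t ≡ 3 − 1 = 2 (mod 4).
    Reduce coefficients mod 4: 3·t ≡ 2 (mod 4).
    The inverse of 3 mod 4 is 3 (since 3·3 = 9 = 2·4 + 1), so t ≡ 3·2 = 6 ≡ 2 (mod 4).
    Then x = 1 + 35·2 = 71, valid modulo lcm(35, 4) = 140: x ≡ 71 (mod 140).
  Combine with x ≡ 4 (mod 11); new modulus lcm = 1540.
    Write x = 71 + 140·t and substitute into x ≡ 4 (mod 11): 140·t ≡ 4 − 71 = -67 (mod 11).
    Reduce coefficients mod 11: 8·t ≡ 10 (mod 11).
    The inverse of 8 mod 11 is 7 (since 8·7 = 56 = 5·11 + 1), so t ≡ 7·10 = 70 ≡ 4 (mod 11).
    Then x = 71 + 140·4 = 631, valid modulo lcm(140, 11) = 1540: x ≡ 631 (mod 1540).
  Combine with x ≡ 10 (mod 13); new modulus lcm = 20020.
    Write x = 631 + 1540·t and substitute into x ≡ 10 (mod 13): 1540·t ≡ 10 − 631 = -621 (mod 13).
    Reduce coefficients mod 13: 6·t ≡ 3 (mod 13).
    The inverse of 6 mod 13 is 11 (since 6·11 = 66 = 5·13 + 1), so t ≡ 11·3 = 33 ≡ 7 (mod 13).
    Then x = 631 + 1540·7 = 11411, valid modulo lcm(1540, 13) = 20020: x ≡ 11411 (mod 20020).
Verify against each original: 11411 mod 7 = 1, 11411 mod 5 = 1, 11411 mod 4 = 3, 11411 mod 11 = 4, 11411 mod 13 = 10.

x ≡ 11411 (mod 20020).


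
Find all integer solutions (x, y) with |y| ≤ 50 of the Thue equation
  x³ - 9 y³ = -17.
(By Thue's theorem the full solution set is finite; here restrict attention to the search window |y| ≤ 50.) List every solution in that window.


The equation is x³ - 9y³ = -17. For fixed y, x³ = 9·y³ − 17, so a solution requires the RHS to be a perfect cube.
Strategy: iterate y from -50 to 50, compute RHS = 9·y³ − 17, and check whether it is a (positive or negative) perfect cube.
Check small values of y:
  y = 0: RHS = -17 is not a perfect cube.
  y = 1: RHS = -8 = (-2)³ ⇒ x = -2 works.
  y = -1: RHS = -26 is not a perfect cube.
  y = 2: RHS = 55 is not a perfect cube.
  y = -2: RHS = -89 is not a perfect cube.
  y = 3: RHS = 226 is not a perfect cube.
  y = -3: RHS = -260 is not a perfect cube.
Continuing, at y = 25: RHS = 140608 = (52)³ ⇒ x = 52 works.
Searching the remaining y in |y| ≤ 50 finds no further solutions.
Collected solutions: (-2, 1), (52, 25).

Solutions (with |y| ≤ 50): (-2, 1), (52, 25).


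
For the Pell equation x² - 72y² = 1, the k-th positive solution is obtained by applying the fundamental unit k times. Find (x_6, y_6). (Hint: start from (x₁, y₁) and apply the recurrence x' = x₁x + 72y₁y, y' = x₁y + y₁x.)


Step 1: Find the fundamental solution (x₁, y₁) of x² - 72y² = 1.
  Expand √72 as a continued fraction. a₀ = ⌊√72⌋ = 8; iterate m_{k+1} = d_k·a_k − m_k, d_{k+1} = (72 − m_{k+1}²)/d_k, a_{k+1} = ⌊(a₀ + m_{k+1})/d_{k+1}⌋ (starting m₀ = 0, d₀ = 1), with convergents p_k = a_k·p_{k-1} + p_{k-2}, q_k = a_k·q_{k-1} + q_{k-2} (p₋₁ = 1, q₋₁ = 0):
  k = 0: a₀ = 8; p₀/q₀ = 8/1; p₀² − 72·q₀² = 64 − 72 = -8.
  k = 1: m = 8, d = 8, a = ⌊(8 + 8)/8⌋ = 2; p/q = (2·8 + 1)/(2·1 + 0) = 17/2; p² − 72·q² = 289 − 288 = 1.
  The first convergent with p² − 72·q² = 1 gives the fundamental solution (x₁, y₁) = (17, 2).
Step 2: Apply the recurrence (x_{n+1}, y_{n+1}) = (x₁x_n + 72y₁y_n, x₁y_n + y₁x_n) repeatedly.
  From (x_1, y_1) = (17, 2): x_2 = 17·17 + 72·2·2 = 577; y_2 = 17·2 + 2·17 = 68.
  From (x_2, y_2) = (577, 68): x_3 = 17·577 + 72·2·68 = 19601; y_3 = 17·68 + 2·577 = 2310.
  From (x_3, y_3) = (19601, 2310): x_4 = 17·19601 + 72·2·2310 = 665857; y_4 = 17·2310 + 2·19601 = 78472.
  From (x_4, y_4) = (665857, 78472): x_5 = 17·665857 + 72·2·78472 = 22619537; y_5 = 17·78472 + 2·665857 = 2665738.
  From (x_5, y_5) = (22619537, 2665738): x_6 = 17·22619537 + 72·2·2665738 = 768398401; y_6 = 17·2665738 + 2·22619537 = 90556620.
Step 3: Verify x_6² - 72·y_6² = 590436102659356801 - 590436102659356800 = 1 (should be 1). ✓

(x_1, y_1) = (17, 2); (x_6, y_6) = (768398401, 90556620).


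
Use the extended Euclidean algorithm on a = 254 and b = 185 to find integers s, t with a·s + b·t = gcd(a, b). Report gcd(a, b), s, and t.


Euclidean algorithm on (254, 185) — divide until remainder is 0:
  254 = 1 · 185 + 69
  185 = 2 · 69 + 47
  69 = 1 · 47 + 22
  47 = 2 · 22 + 3
  22 = 7 · 3 + 1
  3 = 3 · 1 + 0
gcd(254, 185) = 1.
Track Bezout coefficients alongside the remainders: start with r₀ = 254 = a·1 + b·0 (s = 1, t = 0) and r₁ = 185 = a·0 + b·1 (s = 0, t = 1); each new remainder r_{k+1} = r_{k-1} − q_k·r_k inherits s_{k+1} = s_{k-1} − q_k·s_k, t_{k+1} = t_{k-1} − q_k·t_k, so r_k = a·s_k + b·t_k at every step:
  q = 1: r = 69, s = 1 − 1·0 = 1, t = 0 − 1·1 = -1  (check: 254·1 + 185·(-1) = 69)
  q = 2: r = 47, s = 0 − 2·1 = -2, t = 1 − 2·(-1) = 3  (check: 254·(-2) + 185·3 = 47)
  q = 1: r = 22, s = 1 − 1·(-2) = 3, t = -1 − 1·3 = -4  (check: 254·3 + 185·(-4) = 22)
  q = 2: r = 3, s = -2 − 2·3 = -8, t = 3 − 2·(-4) = 11  (check: 254·(-8) + 185·11 = 3)
  q = 7: r = 1, s = 3 − 7·(-8) = 59, t = -4 − 7·11 = -81  (check: 254·59 + 185·(-81) = 1)
The row with r = 1 (the gcd) gives the Bezout coefficients s = 59, t = -81.
Result: 254 · (59) + 185 · (-81) = 1.

gcd(254, 185) = 1; s = 59, t = -81 (check: 254·59 + 185·(-81) = 1).


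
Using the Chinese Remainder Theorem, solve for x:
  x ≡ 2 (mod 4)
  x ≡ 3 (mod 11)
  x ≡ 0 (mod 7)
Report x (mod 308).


Moduli 4, 11, 7 are pairwise coprime; by CRT there is a unique solution modulo M = 4 · 11 · 7 = 308.
Solve pairwise, accumulating the modulus:
  Start with x ≡ 2 (mod 4).
  Combine with x ≡ 3 (mod 11): since gcd(4, 11) = 1, we get a unique residue mod 44.
    Write x = 2 + 4·t and substitute into x ≡ 3 (mod 11): 4·t ≡ 3 − 2 = 1 (mod 11).
    The inverse of 4 mod 11 is 3 (since 4·3 = 12 = 1·11 + 1), so t ≡ 3·1 = 3 ≡ 3 (mod 11).
    Then x = 2 + 4·3 = 14, valid modulo lcm(4, 11) = 44: x ≡ 14 (mod 44).
  Combine with x ≡ 0 (mod 7): since gcd(44, 7) = 1, we get a unique residue mod 308.
    Write x = 14 + 44·t and substitute into x ≡ 0 (mod 7): 44·t ≡ 0 − 14 = -14 (mod 7).
    Reduce coefficients mod 7: 2·t ≡ 0 (mod 7).
    The inverse of 2 mod 7 is 4 (since 2·4 = 8 = 1·7 + 1), so t ≡ 4·0 = 0 ≡ 0 (mod 7).
    Then x = 14 + 44·0 = 14, valid modulo lcm(44, 7) = 308: x ≡ 14 (mod 308).
Verify: 14 mod 4 = 2 ✓, 14 mod 11 = 3 ✓, 14 mod 7 = 0 ✓.

x ≡ 14 (mod 308).


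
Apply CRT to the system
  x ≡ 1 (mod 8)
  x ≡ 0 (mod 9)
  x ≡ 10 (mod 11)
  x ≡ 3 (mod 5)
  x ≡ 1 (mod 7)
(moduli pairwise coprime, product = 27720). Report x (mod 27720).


Product of moduli M = 8 · 9 · 11 · 5 · 7 = 27720.
Merge one congruence at a time:
  Start: x ≡ 1 (mod 8).
  Combine with x ≡ 0 (mod 9); new modulus lcm = 72.
    Write x = 1 + 8·t and substitute into x ≡ 0 (mod 9): 8·t ≡ 0 − 1 = -1 (mod 9).
    Reduce coefficients mod 9: 8·t ≡ 8 (mod 9).
    The inverse of 8 mod 9 is 8 (since 8·8 = 64 = 7·9 + 1), so t ≡ 8·8 = 64 ≡ 1 (mod 9).
    Then x = 1 + 8·1 = 9, valid modulo lcm(8, 9) = 72: x ≡ 9 (mod 72).
  Combine with x ≡ 10 (mod 11); new modulus lcm = 792.
    Write x = 9 + 72·t and substitute into x ≡ 10 (mod 11): 72·t ≡ 10 − 9 = 1 (mod 11).
    Reduce coefficients mod 11: 6·t ≡ 1 (mod 11).
    The inverse of 6 mod 11 is 2 (since 6·2 = 12 = 1·11 + 1), so t ≡ 2·1 = 2 ≡ 2 (mod 11).
    Then x = 9 + 72·2 = 153, valid modulo lcm(72, 11) = 792: x ≡ 153 (mod 792).
  Combine with x ≡ 3 (mod 5); new modulus lcm = 3960.
    Write x = 153 + 792·t and substitute into x ≡ 3 (mod 5): 792·t ≡ 3 − 153 = -150 (mod 5).
    Reduce coefficients mod 5: 2·t ≡ 0 (mod 5).
    The inverse of 2 mod 5 is 3 (since 2·3 = 6 = 1·5 + 1), so t ≡ 3·0 = 0 ≡ 0 (mod 5).
    Then x = 153 + 792·0 = 153, valid modulo lcm(792, 5) = 3960: x ≡ 153 (mod 3960).
  Combine with x ≡ 1 (mod 7); new modulus lcm = 27720.
    Write x = 153 + 3960·t and substitute into x ≡ 1 (mod 7): 3960·t ≡ 1 − 153 = -152 (mod 7).
    Reduce coefficients mod 7: 5·t ≡ 2 (mod 7).
    The inverse of 5 mod 7 is 3 (since 5·3 = 15 = 2·7 + 1), so t ≡ 3·2 = 6 ≡ 6 (mod 7).
    Then x = 153 + 3960·6 = 23913, valid modulo lcm(3960, 7) = 27720: x ≡ 23913 (mod 27720).
Verify against each original: 23913 mod 8 = 1, 23913 mod 9 = 0, 23913 mod 11 = 10, 23913 mod 5 = 3, 23913 mod 7 = 1.

x ≡ 23913 (mod 27720).


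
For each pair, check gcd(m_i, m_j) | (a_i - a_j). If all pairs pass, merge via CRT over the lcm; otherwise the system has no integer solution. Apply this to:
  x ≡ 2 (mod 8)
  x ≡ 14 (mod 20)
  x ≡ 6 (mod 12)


Moduli 8, 20, 12 are not pairwise coprime, so CRT works modulo lcm(m_i) when all pairwise compatibility conditions hold.
Pairwise compatibility: gcd(m_i, m_j) must divide a_i - a_j for every pair.
Merge one congruence at a time:
  Start: x ≡ 2 (mod 8).
  Combine with x ≡ 14 (mod 20): gcd(8, 20) = 4; 14 - 2 = 12, which IS divisible by 4, so compatible.
    Write x = 2 + 8·t and substitute into x ≡ 14 (mod 20): 8·t ≡ 14 − 2 = 12 (mod 20).
    Divide the congruence (and modulus) by g = 4: 2·t ≡ 3 (mod 5).
    The inverse of 2 mod 5 is 3 (since 2·3 = 6 = 1·5 + 1), so t ≡ 3·3 = 9 ≡ 4 (mod 5).
    Then x = 2 + 8·4 = 34, valid modulo lcm(8, 20) = 40: x ≡ 34 (mod 40).
  Combine with x ≡ 6 (mod 12): gcd(40, 12) = 4; 6 - 34 = -28, which IS divisible by 4, so compatible.
    Write x = 34 + 40·t and substitute into x ≡ 6 (mod 12): 40·t ≡ 6 − 34 = -28 (mod 12).
    Divide the congruence (and modulus) by g = 4: 10·t ≡ -7 (mod 3).
    Reduce coefficients mod 3: 1·t ≡ 2 (mod 3).
    So t ≡ 2 (mod 3).
    Then x = 34 + 40·2 = 114, valid modulo lcm(40, 12) = 120: x ≡ 114 (mod 120).
Verify: 114 mod 8 = 2, 114 mod 20 = 14, 114 mod 12 = 6.

x ≡ 114 (mod 120).


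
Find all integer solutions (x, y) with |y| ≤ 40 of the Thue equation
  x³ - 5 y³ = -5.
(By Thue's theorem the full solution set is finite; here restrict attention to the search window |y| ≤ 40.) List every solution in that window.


The equation is x³ - 5y³ = -5. For fixed y, x³ = 5·y³ − 5, so a solution requires the RHS to be a perfect cube.
Strategy: iterate y from -40 to 40, compute RHS = 5·y³ − 5, and check whether it is a (positive or negative) perfect cube.
Check small values of y:
  y = 0: RHS = -5 is not a perfect cube.
  y = 1: RHS = 0 = (0)³ ⇒ x = 0 works.
  y = -1: RHS = -10 is not a perfect cube.
  y = 2: RHS = 35 is not a perfect cube.
  y = -2: RHS = -45 is not a perfect cube.
  y = 3: RHS = 130 is not a perfect cube.
  y = -3: RHS = -140 is not a perfect cube.
Continuing the search up to |y| = 40 finds no further solutions beyond those listed.
Collected solutions: (0, 1).

Solutions (with |y| ≤ 40): (0, 1).


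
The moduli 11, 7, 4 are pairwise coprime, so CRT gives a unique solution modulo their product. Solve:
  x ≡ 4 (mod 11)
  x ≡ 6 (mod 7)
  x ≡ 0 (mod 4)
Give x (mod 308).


Moduli 11, 7, 4 are pairwise coprime; by CRT there is a unique solution modulo M = 11 · 7 · 4 = 308.
Solve pairwise, accumulating the modulus:
  Start with x ≡ 4 (mod 11).
  Combine with x ≡ 6 (mod 7): since gcd(11, 7) = 1, we get a unique residue mod 77.
    Write x = 4 + 11·t and substitute into x ≡ 6 (mod 7): 11·t ≡ 6 − 4 = 2 (mod 7).
    Reduce coefficients mod 7: 4·t ≡ 2 (mod 7).
    The inverse of 4 mod 7 is 2 (since 4·2 = 8 = 1·7 + 1), so t ≡ 2·2 = 4 ≡ 4 (mod 7).
    Then x = 4 + 11·4 = 48, valid modulo lcm(11, 7) = 77: x ≡ 48 (mod 77).
  Combine with x ≡ 0 (mod 4): since gcd(77, 4) = 1, we get a unique residue mod 308.
    Write x = 48 + 77·t and substitute into x ≡ 0 (mod 4): 77·t ≡ 0 − 48 = -48 (mod 4).
    Reduce coefficients mod 4: 1·t ≡ 0 (mod 4).
    So t ≡ 0 (mod 4).
    Then x = 48 + 77·0 = 48, valid modulo lcm(77, 4) = 308: x ≡ 48 (mod 308).
Verify: 48 mod 11 = 4 ✓, 48 mod 7 = 6 ✓, 48 mod 4 = 0 ✓.

x ≡ 48 (mod 308).


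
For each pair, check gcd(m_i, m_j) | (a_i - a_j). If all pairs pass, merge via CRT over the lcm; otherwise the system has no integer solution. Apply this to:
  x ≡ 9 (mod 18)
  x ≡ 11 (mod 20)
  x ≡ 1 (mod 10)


Moduli 18, 20, 10 are not pairwise coprime, so CRT works modulo lcm(m_i) when all pairwise compatibility conditions hold.
Pairwise compatibility: gcd(m_i, m_j) must divide a_i - a_j for every pair.
Merge one congruence at a time:
  Start: x ≡ 9 (mod 18).
  Combine with x ≡ 11 (mod 20): gcd(18, 20) = 2; 11 - 9 = 2, which IS divisible by 2, so compatible.
    Write x = 9 + 18·t and substitute into x ≡ 11 (mod 20): 18·t ≡ 11 − 9 = 2 (mod 20).
    Divide the congruence (and modulus) by g = 2: 9·t ≡ 1 (mod 10).
    The inverse of 9 mod 10 is 9 (since 9·9 = 81 = 8·10 + 1), so t ≡ 9·1 = 9 ≡ 9 (mod 10).
    Then x = 9 + 18·9 = 171, valid modulo lcm(18, 20) = 180: x ≡ 171 (mod 180).
  Combine with x ≡ 1 (mod 10): gcd(180, 10) = 10; 1 - 171 = -170, which IS divisible by 10, so compatible.
    Write x = 171 + 180·t and substitute into x ≡ 1 (mod 10): 180·t ≡ 1 − 171 = -170 (mod 10).
    Divide the congruence (and modulus) by g = 10: 18·t ≡ -17 (mod 1).
    Modulo 1 every t works; take t = 0.
    Then x = 171 + 180·0 = 171, valid modulo lcm(180, 10) = 180: x ≡ 171 (mod 180).
Verify: 171 mod 18 = 9, 171 mod 20 = 11, 171 mod 10 = 1.

x ≡ 171 (mod 180).


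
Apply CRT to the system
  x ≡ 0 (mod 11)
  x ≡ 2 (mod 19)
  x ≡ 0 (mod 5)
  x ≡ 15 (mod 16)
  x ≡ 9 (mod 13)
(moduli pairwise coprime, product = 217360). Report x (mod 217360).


Product of moduli M = 11 · 19 · 5 · 16 · 13 = 217360.
Merge one congruence at a time:
  Start: x ≡ 0 (mod 11).
  Combine with x ≡ 2 (mod 19); new modulus lcm = 209.
    Write x = 0 + 11·t and substitute into x ≡ 2 (mod 19): 11·t ≡ 2 − 0 = 2 (mod 19).
    The inverse of 11 mod 19 is 7 (since 11·7 = 77 = 4·19 + 1), so t ≡ 7·2 = 14 ≡ 14 (mod 19).
    Then x = 0 + 11·14 = 154, valid modulo lcm(11, 19) = 209: x ≡ 154 (mod 209).
  Combine with x ≡ 0 (mod 5); new modulus lcm = 1045.
    Write x = 154 + 209·t and substitute into x ≡ 0 (mod 5): 209·t ≡ 0 − 154 = -154 (mod 5).
    Reduce coefficients mod 5: 4·t ≡ 1 (mod 5).
    The inverse of 4 mod 5 is 4 (since 4·4 = 16 = 3·5 + 1), so t ≡ 4·1 = 4 ≡ 4 (mod 5).
    Then x = 154 + 209·4 = 990, valid modulo lcm(209, 5) = 1045: x ≡ 990 (mod 1045).
  Combine with x ≡ 15 (mod 16); new modulus lcm = 16720.
    Write x = 990 + 1045·t and substitute into x ≡ 15 (mod 16): 1045·t ≡ 15 − 990 = -975 (mod 16).
    Reduce coefficients mod 16: 5·t ≡ 1 (mod 16).
    The inverse of 5 mod 16 is 13 (since 5·13 = 65 = 4·16 + 1), so t ≡ 13·1 = 13 ≡ 13 (mod 16).
    Then x = 990 + 1045·13 = 14575, valid modulo lcm(1045, 16) = 16720: x ≡ 14575 (mod 16720).
  Combine with x ≡ 9 (mod 13); new modulus lcm = 217360.
    Write x = 14575 + 16720·t and substitute into x ≡ 9 (mod 13): 16720·t ≡ 9 − 14575 = -14566 (mod 13).
    Reduce coefficients mod 13: 2·t ≡ 7 (mod 13).
    The inverse of 2 mod 13 is 7 (since 2·7 = 14 = 1·13 + 1), so t ≡ 7·7 = 49 ≡ 10 (mod 13).
    Then x = 14575 + 16720·10 = 181775, valid modulo lcm(16720, 13) = 217360: x ≡ 181775 (mod 217360).
Verify against each original: 181775 mod 11 = 0, 181775 mod 19 = 2, 181775 mod 5 = 0, 181775 mod 16 = 15, 181775 mod 13 = 9.

x ≡ 181775 (mod 217360).


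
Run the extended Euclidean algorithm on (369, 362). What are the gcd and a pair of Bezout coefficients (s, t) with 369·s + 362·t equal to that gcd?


Euclidean algorithm on (369, 362) — divide until remainder is 0:
  369 = 1 · 362 + 7
  362 = 51 · 7 + 5
  7 = 1 · 5 + 2
  5 = 2 · 2 + 1
  2 = 2 · 1 + 0
gcd(369, 362) = 1.
Track Bezout coefficients alongside the remainders: start with r₀ = 369 = a·1 + b·0 (s = 1, t = 0) and r₁ = 362 = a·0 + b·1 (s = 0, t = 1); each new remainder r_{k+1} = r_{k-1} − q_k·r_k inherits s_{k+1} = s_{k-1} − q_k·s_k, t_{k+1} = t_{k-1} − q_k·t_k, so r_k = a·s_k + b·t_k at every step:
  q = 1: r = 7, s = 1 − 1·0 = 1, t = 0 − 1·1 = -1  (check: 369·1 + 362·(-1) = 7)
  q = 51: r = 5, s = 0 − 51·1 = -51, t = 1 − 51·(-1) = 52  (check: 369·(-51) + 362·52 = 5)
  q = 1: r = 2, s = 1 − 1·(-51) = 52, t = -1 − 1·52 = -53  (check: 369·52 + 362·(-53) = 2)
  q = 2: r = 1, s = -51 − 2·52 = -155, t = 52 − 2·(-53) = 158  (check: 369·(-155) + 362·158 = 1)
The row with r = 1 (the gcd) gives the Bezout coefficients s = -155, t = 158.
Result: 369 · (-155) + 362 · (158) = 1.

gcd(369, 362) = 1; s = -155, t = 158 (check: 369·(-155) + 362·158 = 1).


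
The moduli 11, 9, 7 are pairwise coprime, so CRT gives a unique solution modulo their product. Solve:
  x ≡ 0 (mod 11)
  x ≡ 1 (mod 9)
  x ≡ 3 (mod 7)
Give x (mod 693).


Moduli 11, 9, 7 are pairwise coprime; by CRT there is a unique solution modulo M = 11 · 9 · 7 = 693.
Solve pairwise, accumulating the modulus:
  Start with x ≡ 0 (mod 11).
  Combine with x ≡ 1 (mod 9): since gcd(11, 9) = 1, we get a unique residue mod 99.
    Write x = 0 + 11·t and substitute into x ≡ 1 (mod 9): 11·t ≡ 1 − 0 = 1 (mod 9).
    Reduce coefficients mod 9: 2·t ≡ 1 (mod 9).
    The inverse of 2 mod 9 is 5 (since 2·5 = 10 = 1·9 + 1), so t ≡ 5·1 = 5 ≡ 5 (mod 9).
    Then x = 0 + 11·5 = 55, valid modulo lcm(11, 9) = 99: x ≡ 55 (mod 99).
  Combine with x ≡ 3 (mod 7): since gcd(99, 7) = 1, we get a unique residue mod 693.
    Write x = 55 + 99·t and substitute into x ≡ 3 (mod 7): 99·t ≡ 3 − 55 = -52 (mod 7).
    Reduce coefficients mod 7: 1·t ≡ 4 (mod 7).
    So t ≡ 4 (mod 7).
    Then x = 55 + 99·4 = 451, valid modulo lcm(99, 7) = 693: x ≡ 451 (mod 693).
Verify: 451 mod 11 = 0 ✓, 451 mod 9 = 1 ✓, 451 mod 7 = 3 ✓.

x ≡ 451 (mod 693).


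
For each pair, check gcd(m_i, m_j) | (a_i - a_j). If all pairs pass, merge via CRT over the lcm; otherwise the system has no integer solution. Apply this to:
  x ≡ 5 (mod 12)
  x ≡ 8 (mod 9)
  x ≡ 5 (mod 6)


Moduli 12, 9, 6 are not pairwise coprime, so CRT works modulo lcm(m_i) when all pairwise compatibility conditions hold.
Pairwise compatibility: gcd(m_i, m_j) must divide a_i - a_j for every pair.
Merge one congruence at a time:
  Start: x ≡ 5 (mod 12).
  Combine with x ≡ 8 (mod 9): gcd(12, 9) = 3; 8 - 5 = 3, which IS divisible by 3, so compatible.
    Write x = 5 + 12·t and substitute into x ≡ 8 (mod 9): 12·t ≡ 8 − 5 = 3 (mod 9).
    Divide the congruence (and modulus) by g = 3: 4·t ≡ 1 (mod 3).
    Reduce coefficients mod 3: 1·t ≡ 1 (mod 3).
    So t ≡ 1 (mod 3).
    Then x = 5 + 12·1 = 17, valid modulo lcm(12, 9) = 36: x ≡ 17 (mod 36).
  Combine with x ≡ 5 (mod 6): gcd(36, 6) = 6; 5 - 17 = -12, which IS divisible by 6, so compatible.
    Write x = 17 + 36·t and substitute into x ≡ 5 (mod 6): 36·t ≡ 5 − 17 = -12 (mod 6).
    Divide the congruence (and modulus) by g = 6: 6·t ≡ -2 (mod 1).
    Modulo 1 every t works; take t = 0.
    Then x = 17 + 36·0 = 17, valid modulo lcm(36, 6) = 36: x ≡ 17 (mod 36).
Verify: 17 mod 12 = 5, 17 mod 9 = 8, 17 mod 6 = 5.

x ≡ 17 (mod 36).


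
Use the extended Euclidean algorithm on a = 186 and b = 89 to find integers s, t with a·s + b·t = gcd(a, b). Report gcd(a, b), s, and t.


Euclidean algorithm on (186, 89) — divide until remainder is 0:
  186 = 2 · 89 + 8
  89 = 11 · 8 + 1
  8 = 8 · 1 + 0
gcd(186, 89) = 1.
Track Bezout coefficients alongside the remainders: start with r₀ = 186 = a·1 + b·0 (s = 1, t = 0) and r₁ = 89 = a·0 + b·1 (s = 0, t = 1); each new remainder r_{k+1} = r_{k-1} − q_k·r_k inherits s_{k+1} = s_{k-1} − q_k·s_k, t_{k+1} = t_{k-1} − q_k·t_k, so r_k = a·s_k + b·t_k at every step:
  q = 2: r = 8, s = 1 − 2·0 = 1, t = 0 − 2·1 = -2  (check: 186·1 + 89·(-2) = 8)
  q = 11: r = 1, s = 0 − 11·1 = -11, t = 1 − 11·(-2) = 23  (check: 186·(-11) + 89·23 = 1)
The row with r = 1 (the gcd) gives the Bezout coefficients s = -11, t = 23.
Result: 186 · (-11) + 89 · (23) = 1.

gcd(186, 89) = 1; s = -11, t = 23 (check: 186·(-11) + 89·23 = 1).


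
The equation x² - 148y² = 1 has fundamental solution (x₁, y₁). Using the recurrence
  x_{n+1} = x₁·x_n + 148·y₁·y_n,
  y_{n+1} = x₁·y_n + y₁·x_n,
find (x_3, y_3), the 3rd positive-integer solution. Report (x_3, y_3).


Step 1: Find the fundamental solution (x₁, y₁) of x² - 148y² = 1.
  Expand √148 as a continued fraction. a₀ = ⌊√148⌋ = 12; iterate m_{k+1} = d_k·a_k − m_k, d_{k+1} = (148 − m_{k+1}²)/d_k, a_{k+1} = ⌊(a₀ + m_{k+1})/d_{k+1}⌋ (starting m₀ = 0, d₀ = 1), with convergents p_k = a_k·p_{k-1} + p_{k-2}, q_k = a_k·q_{k-1} + q_{k-2} (p₋₁ = 1, q₋₁ = 0):
  k = 0: a₀ = 12; p₀/q₀ = 12/1; p₀² − 148·q₀² = 144 − 148 = -4.
  k = 1: m = 12, d = 4, a = ⌊(12 + 12)/4⌋ = 6; p/q = (6·12 + 1)/(6·1 + 0) = 73/6; p² − 148·q² = 5329 − 5328 = 1.
  The first convergent with p² − 148·q² = 1 gives the fundamental solution (x₁, y₁) = (73, 6).
Step 2: Apply the recurrence (x_{n+1}, y_{n+1}) = (x₁x_n + 148y₁y_n, x₁y_n + y₁x_n) repeatedly.
  From (x_1, y_1) = (73, 6): x_2 = 73·73 + 148·6·6 = 10657; y_2 = 73·6 + 6·73 = 876.
  From (x_2, y_2) = (10657, 876): x_3 = 73·10657 + 148·6·876 = 1555849; y_3 = 73·876 + 6·10657 = 127890.
Step 3: Verify x_3² - 148·y_3² = 2420666110801 - 2420666110800 = 1 (should be 1). ✓

(x_1, y_1) = (73, 6); (x_3, y_3) = (1555849, 127890).


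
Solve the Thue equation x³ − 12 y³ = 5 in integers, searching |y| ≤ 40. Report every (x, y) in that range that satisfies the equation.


The equation is x³ - 12y³ = 5. For fixed y, x³ = 12·y³ + 5, so a solution requires the RHS to be a perfect cube.
Strategy: iterate y from -40 to 40, compute RHS = 12·y³ + 5, and check whether it is a (positive or negative) perfect cube.
Check small values of y:
  y = 0: RHS = 5 is not a perfect cube.
  y = 1: RHS = 17 is not a perfect cube.
  y = -1: RHS = -7 is not a perfect cube.
  y = 2: RHS = 101 is not a perfect cube.
  y = -2: RHS = -91 is not a perfect cube.
  y = 3: RHS = 329 is not a perfect cube.
  y = -3: RHS = -319 is not a perfect cube.
Continuing the search up to |y| = 40 finds no solutions either.
No (x, y) in the scanned range satisfies the equation.

No integer solutions with |y| ≤ 40.


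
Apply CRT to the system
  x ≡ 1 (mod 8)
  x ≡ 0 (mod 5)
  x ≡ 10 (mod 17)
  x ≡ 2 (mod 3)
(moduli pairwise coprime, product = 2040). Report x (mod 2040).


Product of moduli M = 8 · 5 · 17 · 3 = 2040.
Merge one congruence at a time:
  Start: x ≡ 1 (mod 8).
  Combine with x ≡ 0 (mod 5); new modulus lcm = 40.
    Write x = 1 + 8·t and substitute into x ≡ 0 (mod 5): 8·t ≡ 0 − 1 = -1 (mod 5).
    Reduce coefficients mod 5: 3·t ≡ 4 (mod 5).
    The inverse of 3 mod 5 is 2 (since 3·2 = 6 = 1·5 + 1), so t ≡ 2·4 = 8 ≡ 3 (mod 5).
    Then x = 1 + 8·3 = 25, valid modulo lcm(8, 5) = 40: x ≡ 25 (mod 40).
  Combine with x ≡ 10 (mod 17); new modulus lcm = 680.
    Write x = 25 + 40·t and substitute into x ≡ 10 (mod 17): 40·t ≡ 10 − 25 = -15 (mod 17).
    Reduce coefficients mod 17: 6·t ≡ 2 (mod 17).
    The inverse of 6 mod 17 is 3 (since 6·3 = 18 = 1·17 + 1), so t ≡ 3·2 = 6 ≡ 6 (mod 17).
    Then x = 25 + 40·6 = 265, valid modulo lcm(40, 17) = 680: x ≡ 265 (mod 680).
  Combine with x ≡ 2 (mod 3); new modulus lcm = 2040.
    Write x = 265 + 680·t and substitute into x ≡ 2 (mod 3): 680·t ≡ 2 − 265 = -263 (mod 3).
    Reduce coefficients mod 3: 2·t ≡ 1 (mod 3).
    The inverse of 2 mod 3 is 2 (since 2·2 = 4 = 1·3 + 1), so t ≡ 2·1 = 2 ≡ 2 (mod 3).
    Then x = 265 + 680·2 = 1625, valid modulo lcm(680, 3) = 2040: x ≡ 1625 (mod 2040).
Verify against each original: 1625 mod 8 = 1, 1625 mod 5 = 0, 1625 mod 17 = 10, 1625 mod 3 = 2.

x ≡ 1625 (mod 2040).


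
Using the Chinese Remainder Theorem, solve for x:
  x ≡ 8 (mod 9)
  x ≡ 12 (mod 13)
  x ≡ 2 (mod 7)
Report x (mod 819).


Moduli 9, 13, 7 are pairwise coprime; by CRT there is a unique solution modulo M = 9 · 13 · 7 = 819.
Solve pairwise, accumulating the modulus:
  Start with x ≡ 8 (mod 9).
  Combine with x ≡ 12 (mod 13): since gcd(9, 13) = 1, we get a unique residue mod 117.
    Write x = 8 + 9·t and substitute into x ≡ 12 (mod 13): 9·t ≡ 12 − 8 = 4 (mod 13).
    The inverse of 9 mod 13 is 3 (since 9·3 = 27 = 2·13 + 1), so t ≡ 3·4 = 12 ≡ 12 (mod 13).
    Then x = 8 + 9·12 = 116, valid modulo lcm(9, 13) = 117: x ≡ 116 (mod 117).
  Combine with x ≡ 2 (mod 7): since gcd(117, 7) = 1, we get a unique residue mod 819.
    Write x = 116 + 117·t and substitute into x ≡ 2 (mod 7): 117·t ≡ 2 − 116 = -114 (mod 7).
    Reduce coefficients mod 7: 5·t ≡ 5 (mod 7).
    The inverse of 5 mod 7 is 3 (since 5·3 = 15 = 2·7 + 1), so t ≡ 3·5 = 15 ≡ 1 (mod 7).
    Then x = 116 + 117·1 = 233, valid modulo lcm(117, 7) = 819: x ≡ 233 (mod 819).
Verify: 233 mod 9 = 8 ✓, 233 mod 13 = 12 ✓, 233 mod 7 = 2 ✓.

x ≡ 233 (mod 819).


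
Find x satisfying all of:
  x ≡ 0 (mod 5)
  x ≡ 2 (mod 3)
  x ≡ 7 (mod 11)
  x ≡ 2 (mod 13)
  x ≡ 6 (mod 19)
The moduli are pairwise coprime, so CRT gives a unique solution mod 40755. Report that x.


Product of moduli M = 5 · 3 · 11 · 13 · 19 = 40755.
Merge one congruence at a time:
  Start: x ≡ 0 (mod 5).
  Combine with x ≡ 2 (mod 3); new modulus lcm = 15.
    Write x = 0 + 5·t and substitute into x ≡ 2 (mod 3): 5·t ≡ 2 − 0 = 2 (mod 3).
    Reduce coefficients mod 3: 2·t ≡ 2 (mod 3).
    The inverse of 2 mod 3 is 2 (since 2·2 = 4 = 1·3 + 1), so t ≡ 2·2 = 4 ≡ 1 (mod 3).
    Then x = 0 + 5·1 = 5, valid modulo lcm(5, 3) = 15: x ≡ 5 (mod 15).
  Combine with x ≡ 7 (mod 11); new modulus lcm = 165.
    Write x = 5 + 15·t and substitute into x ≡ 7 (mod 11): 15·t ≡ 7 − 5 = 2 (mod 11).
    Reduce coefficients mod 11: 4·t ≡ 2 (mod 11).
    The inverse of 4 mod 11 is 3 (since 4·3 = 12 = 1·11 + 1), so t ≡ 3·2 = 6 ≡ 6 (mod 11).
    Then x = 5 + 15·6 = 95, valid modulo lcm(15, 11) = 165: x ≡ 95 (mod 165).
  Combine with x ≡ 2 (mod 13); new modulus lcm = 2145.
    Write x = 95 + 165·t and substitute into x ≡ 2 (mod 13): 165·t ≡ 2 − 95 = -93 (mod 13).
    Reduce coefficients mod 13: 9·t ≡ 11 (mod 13).
    The inverse of 9 mod 13 is 3 (since 9·3 = 27 = 2·13 + 1), so t ≡ 3·11 = 33 ≡ 7 (mod 13).
    Then x = 95 + 165·7 = 1250, valid modulo lcm(165, 13) = 2145: x ≡ 1250 (mod 2145).
  Combine with x ≡ 6 (mod 19); new modulus lcm = 40755.
    Write x = 1250 + 2145·t and substitute into x ≡ 6 (mod 19): 2145·t ≡ 6 − 1250 = -1244 (mod 19).
    Reduce coefficients mod 19: 17·t ≡ 10 (mod 19).
    The inverse of 17 mod 19 is 9 (since 17·9 = 153 = 8·19 + 1), so t ≡ 9·10 = 90 ≡ 14 (mod 19).
    Then x = 1250 + 2145·14 = 31280, valid modulo lcm(2145, 19) = 40755: x ≡ 31280 (mod 40755).
Verify against each original: 31280 mod 5 = 0, 31280 mod 3 = 2, 31280 mod 11 = 7, 31280 mod 13 = 2, 31280 mod 19 = 6.

x ≡ 31280 (mod 40755).


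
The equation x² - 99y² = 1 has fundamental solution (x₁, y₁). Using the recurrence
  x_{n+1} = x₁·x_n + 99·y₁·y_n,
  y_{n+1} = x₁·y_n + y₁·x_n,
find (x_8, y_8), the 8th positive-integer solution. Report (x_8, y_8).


Step 1: Find the fundamental solution (x₁, y₁) of x² - 99y² = 1.
  Expand √99 as a continued fraction. a₀ = ⌊√99⌋ = 9; iterate m_{k+1} = d_k·a_k − m_k, d_{k+1} = (99 − m_{k+1}²)/d_k, a_{k+1} = ⌊(a₀ + m_{k+1})/d_{k+1}⌋ (starting m₀ = 0, d₀ = 1), with convergents p_k = a_k·p_{k-1} + p_{k-2}, q_k = a_k·q_{k-1} + q_{k-2} (p₋₁ = 1, q₋₁ = 0):
  k = 0: a₀ = 9; p₀/q₀ = 9/1; p₀² − 99·q₀² = 81 − 99 = -18.
  k = 1: m = 9, d = 18, a = ⌊(9 + 9)/18⌋ = 1; p/q = (1·9 + 1)/(1·1 + 0) = 10/1; p² − 99·q² = 100 − 99 = 1.
  The first convergent with p² − 99·q² = 1 gives the fundamental solution (x₁, y₁) = (10, 1).
Step 2: Apply the recurrence (x_{n+1}, y_{n+1}) = (x₁x_n + 99y₁y_n, x₁y_n + y₁x_n) repeatedly.
  From (x_1, y_1) = (10, 1): x_2 = 10·10 + 99·1·1 = 199; y_2 = 10·1 + 1·10 = 20.
  From (x_2, y_2) = (199, 20): x_3 = 10·199 + 99·1·20 = 3970; y_3 = 10·20 + 1·199 = 399.
  From (x_3, y_3) = (3970, 399): x_4 = 10·3970 + 99·1·399 = 79201; y_4 = 10·399 + 1·3970 = 7960.
  From (x_4, y_4) = (79201, 7960): x_5 = 10·79201 + 99·1·7960 = 1580050; y_5 = 10·7960 + 1·79201 = 158801.
  From (x_5, y_5) = (1580050, 158801): x_6 = 10·1580050 + 99·1·158801 = 31521799; y_6 = 10·158801 + 1·1580050 = 3168060.
  From (x_6, y_6) = (31521799, 3168060): x_7 = 10·31521799 + 99·1·3168060 = 628855930; y_7 = 10·3168060 + 1·31521799 = 63202399.
  From (x_7, y_7) = (628855930, 63202399): x_8 = 10·628855930 + 99·1·63202399 = 12545596801; y_8 = 10·63202399 + 1·628855930 = 1260879920.
Step 3: Verify x_8² - 99·y_8² = 157391999093261433601 - 157391999093261433600 = 1 (should be 1). ✓

(x_1, y_1) = (10, 1); (x_8, y_8) = (12545596801, 1260879920).


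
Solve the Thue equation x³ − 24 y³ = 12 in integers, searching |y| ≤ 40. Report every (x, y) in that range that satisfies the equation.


The equation is x³ - 24y³ = 12. For fixed y, x³ = 24·y³ + 12, so a solution requires the RHS to be a perfect cube.
Strategy: iterate y from -40 to 40, compute RHS = 24·y³ + 12, and check whether it is a (positive or negative) perfect cube.
Check small values of y:
  y = 0: RHS = 12 is not a perfect cube.
  y = 1: RHS = 36 is not a perfect cube.
  y = -1: RHS = -12 is not a perfect cube.
  y = 2: RHS = 204 is not a perfect cube.
  y = -2: RHS = -180 is not a perfect cube.
  y = 3: RHS = 660 is not a perfect cube.
  y = -3: RHS = -636 is not a perfect cube.
Continuing the search up to |y| = 40 finds no solutions either.
No (x, y) in the scanned range satisfies the equation.

No integer solutions with |y| ≤ 40.


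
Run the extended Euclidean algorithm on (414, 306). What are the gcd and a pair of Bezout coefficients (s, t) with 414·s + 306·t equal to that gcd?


Euclidean algorithm on (414, 306) — divide until remainder is 0:
  414 = 1 · 306 + 108
  306 = 2 · 108 + 90
  108 = 1 · 90 + 18
  90 = 5 · 18 + 0
gcd(414, 306) = 18.
Track Bezout coefficients alongside the remainders: start with r₀ = 414 = a·1 + b·0 (s = 1, t = 0) and r₁ = 306 = a·0 + b·1 (s = 0, t = 1); each new remainder r_{k+1} = r_{k-1} − q_k·r_k inherits s_{k+1} = s_{k-1} − q_k·s_k, t_{k+1} = t_{k-1} − q_k·t_k, so r_k = a·s_k + b·t_k at every step:
  q = 1: r = 108, s = 1 − 1·0 = 1, t = 0 − 1·1 = -1  (check: 414·1 + 306·(-1) = 108)
  q = 2: r = 90, s = 0 − 2·1 = -2, t = 1 − 2·(-1) = 3  (check: 414·(-2) + 306·3 = 90)
  q = 1: r = 18, s = 1 − 1·(-2) = 3, t = -1 − 1·3 = -4  (check: 414·3 + 306·(-4) = 18)
The row with r = 18 (the gcd) gives the Bezout coefficients s = 3, t = -4.
Result: 414 · (3) + 306 · (-4) = 18.

gcd(414, 306) = 18; s = 3, t = -4 (check: 414·3 + 306·(-4) = 18).


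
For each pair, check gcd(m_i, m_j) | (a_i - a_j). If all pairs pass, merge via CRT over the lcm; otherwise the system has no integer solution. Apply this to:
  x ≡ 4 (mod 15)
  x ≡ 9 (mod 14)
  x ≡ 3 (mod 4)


Moduli 15, 14, 4 are not pairwise coprime, so CRT works modulo lcm(m_i) when all pairwise compatibility conditions hold.
Pairwise compatibility: gcd(m_i, m_j) must divide a_i - a_j for every pair.
Merge one congruence at a time:
  Start: x ≡ 4 (mod 15).
  Combine with x ≡ 9 (mod 14): gcd(15, 14) = 1; 9 - 4 = 5, which IS divisible by 1, so compatible.
    Write x = 4 + 15·t and substitute into x ≡ 9 (mod 14): 15·t ≡ 9 − 4 = 5 (mod 14).
    Reduce coefficients mod 14: 1·t ≡ 5 (mod 14).
    So t ≡ 5 (mod 14).
    Then x = 4 + 15·5 = 79, valid modulo lcm(15, 14) = 210: x ≡ 79 (mod 210).
  Combine with x ≡ 3 (mod 4): gcd(210, 4) = 2; 3 - 79 = -76, which IS divisible by 2, so compatible.
    Write x = 79 + 210·t and substitute into x ≡ 3 (mod 4): 210·t ≡ 3 − 79 = -76 (mod 4).
    Divide the congruence (and modulus) by g = 2: 105·t ≡ -38 (mod 2).
    Reduce coefficients mod 2: 1·t ≡ 0 (mod 2).
    So t ≡ 0 (mod 2).
    Then x = 79 + 210·0 = 79, valid modulo lcm(210, 4) = 420: x ≡ 79 (mod 420).
Verify: 79 mod 15 = 4, 79 mod 14 = 9, 79 mod 4 = 3.

x ≡ 79 (mod 420).


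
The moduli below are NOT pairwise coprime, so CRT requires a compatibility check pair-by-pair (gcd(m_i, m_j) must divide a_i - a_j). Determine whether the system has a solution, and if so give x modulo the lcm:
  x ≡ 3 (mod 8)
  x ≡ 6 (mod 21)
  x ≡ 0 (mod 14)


Moduli 8, 21, 14 are not pairwise coprime, so CRT works modulo lcm(m_i) when all pairwise compatibility conditions hold.
Pairwise compatibility: gcd(m_i, m_j) must divide a_i - a_j for every pair.
Merge one congruence at a time:
  Start: x ≡ 3 (mod 8).
  Combine with x ≡ 6 (mod 21): gcd(8, 21) = 1; 6 - 3 = 3, which IS divisible by 1, so compatible.
    Write x = 3 + 8·t and substitute into x ≡ 6 (mod 21): 8·t ≡ 6 − 3 = 3 (mod 21).
    The inverse of 8 mod 21 is 8 (since 8·8 = 64 = 3·21 + 1), so t ≡ 8·3 = 24 ≡ 3 (mod 21).
    Then x = 3 + 8·3 = 27, valid modulo lcm(8, 21) = 168: x ≡ 27 (mod 168).
  Combine with x ≡ 0 (mod 14): gcd(168, 14) = 14, and 0 - 27 = -27 is NOT divisible by 14.
    ⇒ system is inconsistent (no integer solution).

No solution (the system is inconsistent).


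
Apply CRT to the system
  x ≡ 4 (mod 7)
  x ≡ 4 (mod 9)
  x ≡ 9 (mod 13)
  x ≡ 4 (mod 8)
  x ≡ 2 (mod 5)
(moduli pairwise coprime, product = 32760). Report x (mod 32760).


Product of moduli M = 7 · 9 · 13 · 8 · 5 = 32760.
Merge one congruence at a time:
  Start: x ≡ 4 (mod 7).
  Combine with x ≡ 4 (mod 9); new modulus lcm = 63.
    Write x = 4 + 7·t and substitute into x ≡ 4 (mod 9): 7·t ≡ 4 − 4 = 0 (mod 9).
    The inverse of 7 mod 9 is 4 (since 7·4 = 28 = 3·9 + 1), so t ≡ 4·0 = 0 ≡ 0 (mod 9).
    Then x = 4 + 7·0 = 4, valid modulo lcm(7, 9) = 63: x ≡ 4 (mod 63).
  Combine with x ≡ 9 (mod 13); new modulus lcm = 819.
    Write x = 4 + 63·t and substitute into x ≡ 9 (mod 13): 63·t ≡ 9 − 4 = 5 (mod 13).
    Reduce coefficients mod 13: 11·t ≡ 5 (mod 13).
    The inverse of 11 mod 13 is 6 (since 11·6 = 66 = 5·13 + 1), so t ≡ 6·5 = 30 ≡ 4 (mod 13).
    Then x = 4 + 63·4 = 256, valid modulo lcm(63, 13) = 819: x ≡ 256 (mod 819).
  Combine with x ≡ 4 (mod 8); new modulus lcm = 6552.
    Write x = 256 + 819·t and substitute into x ≡ 4 (mod 8): 819·t ≡ 4 − 256 = -252 (mod 8).
    Reduce coefficients mod 8: 3·t ≡ 4 (mod 8).
    The inverse of 3 mod 8 is 3 (since 3·3 = 9 = 1·8 + 1), so t ≡ 3·4 = 12 ≡ 4 (mod 8).
    Then x = 256 + 819·4 = 3532, valid modulo lcm(819, 8) = 6552: x ≡ 3532 (mod 6552).
  Combine with x ≡ 2 (mod 5); new modulus lcm = 32760.
    Write x = 3532 + 6552·t and substitute into x ≡ 2 (mod 5): 6552·t ≡ 2 − 3532 = -3530 (mod 5).
    Reduce coefficients mod 5: 2·t ≡ 0 (mod 5).
    The inverse of 2 mod 5 is 3 (since 2·3 = 6 = 1·5 + 1), so t ≡ 3·0 = 0 ≡ 0 (mod 5).
    Then x = 3532 + 6552·0 = 3532, valid modulo lcm(6552, 5) = 32760: x ≡ 3532 (mod 32760).
Verify against each original: 3532 mod 7 = 4, 3532 mod 9 = 4, 3532 mod 13 = 9, 3532 mod 8 = 4, 3532 mod 5 = 2.

x ≡ 3532 (mod 32760).


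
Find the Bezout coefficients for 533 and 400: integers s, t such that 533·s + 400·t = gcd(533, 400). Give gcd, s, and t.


Euclidean algorithm on (533, 400) — divide until remainder is 0:
  533 = 1 · 400 + 133
  400 = 3 · 133 + 1
  133 = 133 · 1 + 0
gcd(533, 400) = 1.
Track Bezout coefficients alongside the remainders: start with r₀ = 533 = a·1 + b·0 (s = 1, t = 0) and r₁ = 400 = a·0 + b·1 (s = 0, t = 1); each new remainder r_{k+1} = r_{k-1} − q_k·r_k inherits s_{k+1} = s_{k-1} − q_k·s_k, t_{k+1} = t_{k-1} − q_k·t_k, so r_k = a·s_k + b·t_k at every step:
  q = 1: r = 133, s = 1 − 1·0 = 1, t = 0 − 1·1 = -1  (check: 533·1 + 400·(-1) = 133)
  q = 3: r = 1, s = 0 − 3·1 = -3, t = 1 − 3·(-1) = 4  (check: 533·(-3) + 400·4 = 1)
The row with r = 1 (the gcd) gives the Bezout coefficients s = -3, t = 4.
Result: 533 · (-3) + 400 · (4) = 1.

gcd(533, 400) = 1; s = -3, t = 4 (check: 533·(-3) + 400·4 = 1).


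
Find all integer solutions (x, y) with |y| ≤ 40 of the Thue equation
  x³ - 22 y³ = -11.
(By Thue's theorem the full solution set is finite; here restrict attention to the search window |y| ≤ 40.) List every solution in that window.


The equation is x³ - 22y³ = -11. For fixed y, x³ = 22·y³ − 11, so a solution requires the RHS to be a perfect cube.
Strategy: iterate y from -40 to 40, compute RHS = 22·y³ − 11, and check whether it is a (positive or negative) perfect cube.
Check small values of y:
  y = 0: RHS = -11 is not a perfect cube.
  y = 1: RHS = 11 is not a perfect cube.
  y = -1: RHS = -33 is not a perfect cube.
  y = 2: RHS = 165 is not a perfect cube.
  y = -2: RHS = -187 is not a perfect cube.
  y = 3: RHS = 583 is not a perfect cube.
  y = -3: RHS = -605 is not a perfect cube.
Continuing the search up to |y| = 40 finds no solutions either.
No (x, y) in the scanned range satisfies the equation.

No integer solutions with |y| ≤ 40.
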